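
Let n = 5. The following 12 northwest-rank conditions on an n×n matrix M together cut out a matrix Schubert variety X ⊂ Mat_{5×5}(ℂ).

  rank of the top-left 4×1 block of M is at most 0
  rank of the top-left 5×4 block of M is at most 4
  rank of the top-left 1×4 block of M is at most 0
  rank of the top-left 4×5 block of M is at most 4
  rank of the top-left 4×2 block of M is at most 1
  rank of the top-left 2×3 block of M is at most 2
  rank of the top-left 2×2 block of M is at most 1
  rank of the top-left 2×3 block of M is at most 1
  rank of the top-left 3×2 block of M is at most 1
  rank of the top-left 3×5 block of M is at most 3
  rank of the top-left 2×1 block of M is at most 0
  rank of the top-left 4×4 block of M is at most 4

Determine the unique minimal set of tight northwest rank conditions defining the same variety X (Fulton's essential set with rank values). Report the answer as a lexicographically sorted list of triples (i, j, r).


Propagating the 12 rank bounds to every northwest block:

  0  0  0  0  1
  0  1  1  1  2
  0  1  2  2  3
  0  1  2  3  4
  1  2  3  4  5

so w = (5, 2, 3, 4, 1).

D(w) has 7 cells with 2 SE-corners; essential set:

[(1, 4, 0), (4, 1, 0)]


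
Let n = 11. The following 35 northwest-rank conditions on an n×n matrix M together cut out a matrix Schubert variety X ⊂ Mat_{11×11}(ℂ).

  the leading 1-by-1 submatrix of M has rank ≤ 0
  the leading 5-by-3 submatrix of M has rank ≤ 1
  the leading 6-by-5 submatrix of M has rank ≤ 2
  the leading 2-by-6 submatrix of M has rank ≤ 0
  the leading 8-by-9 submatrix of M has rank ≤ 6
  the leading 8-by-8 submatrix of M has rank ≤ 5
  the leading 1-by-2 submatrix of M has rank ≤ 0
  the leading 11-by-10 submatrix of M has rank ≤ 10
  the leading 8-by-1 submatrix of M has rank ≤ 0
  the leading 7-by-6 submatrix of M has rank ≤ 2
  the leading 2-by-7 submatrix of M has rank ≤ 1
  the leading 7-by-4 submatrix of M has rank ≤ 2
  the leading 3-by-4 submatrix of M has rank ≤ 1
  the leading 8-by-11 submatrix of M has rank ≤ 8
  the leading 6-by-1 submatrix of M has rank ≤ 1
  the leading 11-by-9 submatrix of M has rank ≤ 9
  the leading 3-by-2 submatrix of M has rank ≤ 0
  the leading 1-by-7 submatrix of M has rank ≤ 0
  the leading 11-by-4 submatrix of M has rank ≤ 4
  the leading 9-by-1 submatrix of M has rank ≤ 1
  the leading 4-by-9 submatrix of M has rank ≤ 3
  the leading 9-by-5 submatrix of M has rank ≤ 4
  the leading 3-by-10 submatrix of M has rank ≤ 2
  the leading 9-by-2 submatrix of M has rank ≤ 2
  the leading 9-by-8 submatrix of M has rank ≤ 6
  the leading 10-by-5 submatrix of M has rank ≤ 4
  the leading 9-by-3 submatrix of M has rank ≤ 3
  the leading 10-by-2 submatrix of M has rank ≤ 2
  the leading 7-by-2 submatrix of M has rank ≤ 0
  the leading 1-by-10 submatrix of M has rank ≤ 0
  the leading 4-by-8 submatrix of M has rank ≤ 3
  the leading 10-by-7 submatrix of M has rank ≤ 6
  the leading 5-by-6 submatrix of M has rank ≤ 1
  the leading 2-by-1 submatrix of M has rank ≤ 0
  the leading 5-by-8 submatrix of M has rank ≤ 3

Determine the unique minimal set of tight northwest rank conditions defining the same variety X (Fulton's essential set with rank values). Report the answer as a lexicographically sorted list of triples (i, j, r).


Computing R[i][j] = min implied NW-rank bound (n=11, 35 conditions):

  row 1: 0 | 0 | 0 | 0 | 0 | 0 | 0 | 0 | 0 | 0 | 1
  row 2: 0 | 0 | 0 | 0 | 0 | 0 | 1 | 1 | 1 | 1 | 2
  row 3: 0 | 0 | 1 | 1 | 1 | 1 | 2 | 2 | 2 | 2 | 3
  row 4: 0 | 0 | 1 | 1 | 1 | 1 | 2 | 3 | 3 | 3 | 4
  row 5: 0 | 0 | 1 | 1 | 1 | 1 | 2 | 3 | 4 | 4 | 5
  row 6: 0 | 0 | 1 | 2 | 2 | 2 | 3 | 4 | 5 | 5 | 6
  row 7: 0 | 0 | 1 | 2 | 2 | 2 | 3 | 4 | 5 | 6 | 7
  row 8: 0 | 1 | 2 | 3 | 3 | 3 | 4 | 5 | 6 | 7 | 8
  row 9: 1 | 2 | 3 | 4 | 4 | 4 | 5 | 6 | 7 | 8 | 9
  row 10: 1 | 2 | 3 | 4 | 4 | 5 | 6 | 7 | 8 | 9 | 10
  row 11: 1 | 2 | 3 | 4 | 5 | 6 | 7 | 8 | 9 | 10 | 11

so w = (11, 7, 3, 8, 9, 4, 10, 2, 1, 6, 5).

7 SE-corners of the 36-cell Rothe diagram give Ess(w):

[(1, 10, 0), (2, 6, 0), (5, 6, 1), (7, 2, 0), (7, 6, 2), (8, 1, 0), (10, 5, 4)]


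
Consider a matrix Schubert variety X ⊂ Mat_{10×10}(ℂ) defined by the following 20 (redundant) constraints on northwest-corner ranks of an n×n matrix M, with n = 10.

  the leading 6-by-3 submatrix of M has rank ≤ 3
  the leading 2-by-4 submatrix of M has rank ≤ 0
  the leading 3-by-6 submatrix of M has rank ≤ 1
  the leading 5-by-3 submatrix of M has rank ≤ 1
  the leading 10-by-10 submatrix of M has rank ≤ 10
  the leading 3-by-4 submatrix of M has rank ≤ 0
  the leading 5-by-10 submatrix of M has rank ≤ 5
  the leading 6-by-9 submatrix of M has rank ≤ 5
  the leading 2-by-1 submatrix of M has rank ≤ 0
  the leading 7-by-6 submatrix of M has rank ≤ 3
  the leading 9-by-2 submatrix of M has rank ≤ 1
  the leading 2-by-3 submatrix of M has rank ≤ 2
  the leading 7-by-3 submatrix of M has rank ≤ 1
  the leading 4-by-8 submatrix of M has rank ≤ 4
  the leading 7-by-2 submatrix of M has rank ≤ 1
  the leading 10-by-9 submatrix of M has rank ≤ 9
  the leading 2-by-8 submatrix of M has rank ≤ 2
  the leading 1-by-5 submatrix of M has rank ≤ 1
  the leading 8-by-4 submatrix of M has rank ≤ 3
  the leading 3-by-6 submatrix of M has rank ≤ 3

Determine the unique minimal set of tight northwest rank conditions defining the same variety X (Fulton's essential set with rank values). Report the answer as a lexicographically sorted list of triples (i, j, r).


The tightest implied rank at each (i,j), from the 20 conditions:

  R[1]: 0 | 0 | 0 | 0 | 1 | 1 | 1 | 1 | 1 | 1
  R[2]: 0 | 0 | 0 | 0 | 1 | 1 | 2 | 2 | 2 | 2
  R[3]: 0 | 0 | 0 | 0 | 1 | 1 | 2 | 3 | 3 | 3
  R[4]: 1 | 1 | 1 | 1 | 2 | 2 | 3 | 4 | 4 | 4
  R[5]: 1 | 1 | 1 | 2 | 3 | 3 | 4 | 5 | 5 | 5
  R[6]: 1 | 1 | 1 | 2 | 3 | 3 | 4 | 5 | 5 | 6
  R[7]: 1 | 1 | 1 | 2 | 3 | 3 | 4 | 5 | 6 | 7
  R[8]: 1 | 1 | 2 | 3 | 4 | 4 | 5 | 6 | 7 | 8
  R[9]: 1 | 1 | 2 | 3 | 4 | 5 | 6 | 7 | 8 | 9
  R[10]: 1 | 2 | 3 | 4 | 5 | 6 | 7 | 8 | 9 | 10

hence w(1..10) = (5, 7, 8, 1, 4, 10, 9, 3, 6, 2).

D(w) has 25 cells with 6 SE-corners; essential set:

[(3, 4, 0), (3, 6, 1), (6, 9, 5), (7, 3, 1), (7, 6, 3), (9, 2, 1)]


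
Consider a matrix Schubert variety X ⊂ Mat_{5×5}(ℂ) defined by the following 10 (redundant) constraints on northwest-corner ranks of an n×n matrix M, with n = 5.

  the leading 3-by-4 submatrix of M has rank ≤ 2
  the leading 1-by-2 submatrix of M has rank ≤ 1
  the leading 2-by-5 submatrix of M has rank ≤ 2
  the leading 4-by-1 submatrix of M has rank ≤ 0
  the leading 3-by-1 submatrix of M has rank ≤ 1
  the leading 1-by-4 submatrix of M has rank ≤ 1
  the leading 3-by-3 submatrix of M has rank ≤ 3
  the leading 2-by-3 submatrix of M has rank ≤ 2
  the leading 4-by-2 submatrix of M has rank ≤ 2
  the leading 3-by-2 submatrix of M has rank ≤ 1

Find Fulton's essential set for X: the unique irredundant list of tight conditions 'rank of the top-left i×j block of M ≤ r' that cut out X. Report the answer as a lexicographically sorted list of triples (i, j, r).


Computing R[i][j] = min implied NW-rank bound (n=5, 10 conditions):

  0 | 1 | 1 | 1 | 1
  0 | 1 | 2 | 2 | 2
  0 | 1 | 2 | 2 | 3
  0 | 1 | 2 | 3 | 4
  1 | 2 | 3 | 4 | 5

so w = (2, 3, 5, 4, 1).

Fulton essential set (2 of the 5 Rothe cells):

[(3, 4, 2), (4, 1, 0)]


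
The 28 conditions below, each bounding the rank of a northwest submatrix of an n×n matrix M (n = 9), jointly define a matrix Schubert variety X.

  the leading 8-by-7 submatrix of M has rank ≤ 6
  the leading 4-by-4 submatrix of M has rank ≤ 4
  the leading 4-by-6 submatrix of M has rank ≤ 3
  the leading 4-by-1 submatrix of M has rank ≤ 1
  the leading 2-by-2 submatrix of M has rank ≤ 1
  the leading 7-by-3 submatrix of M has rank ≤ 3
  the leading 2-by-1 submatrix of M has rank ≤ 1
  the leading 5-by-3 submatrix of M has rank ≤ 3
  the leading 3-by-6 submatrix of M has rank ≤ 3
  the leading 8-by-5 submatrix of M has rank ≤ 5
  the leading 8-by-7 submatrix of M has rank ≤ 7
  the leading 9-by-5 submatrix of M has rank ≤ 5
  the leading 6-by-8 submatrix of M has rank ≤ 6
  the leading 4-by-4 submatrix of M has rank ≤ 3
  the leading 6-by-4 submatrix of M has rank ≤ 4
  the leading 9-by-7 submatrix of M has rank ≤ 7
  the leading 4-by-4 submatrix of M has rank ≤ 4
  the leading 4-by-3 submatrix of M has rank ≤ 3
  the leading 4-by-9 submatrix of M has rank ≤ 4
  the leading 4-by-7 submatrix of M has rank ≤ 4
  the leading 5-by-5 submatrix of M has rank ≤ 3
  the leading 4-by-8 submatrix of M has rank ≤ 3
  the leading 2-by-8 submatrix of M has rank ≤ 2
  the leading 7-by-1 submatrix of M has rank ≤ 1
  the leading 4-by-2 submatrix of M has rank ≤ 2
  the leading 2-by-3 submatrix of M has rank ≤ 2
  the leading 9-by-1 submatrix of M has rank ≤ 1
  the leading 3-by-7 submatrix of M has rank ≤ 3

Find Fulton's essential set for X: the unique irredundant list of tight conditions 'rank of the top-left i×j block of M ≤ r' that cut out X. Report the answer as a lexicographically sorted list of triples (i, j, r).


Propagating the 28 rank bounds to every northwest block:

  1, 1, 1, 1, 1, 1, 1, 1, 1
  1, 1, 2, 2, 2, 2, 2, 2, 2
  1, 2, 3, 3, 3, 3, 3, 3, 3
  1, 2, 3, 3, 3, 3, 3, 3, 4
  1, 2, 3, 3, 3, 4, 4, 4, 5
  1, 2, 3, 4, 4, 5, 5, 5, 6
  1, 2, 3, 4, 5, 6, 6, 6, 7
  1, 2, 3, 4, 5, 6, 6, 7, 8
  1, 2, 3, 4, 5, 6, 7, 8, 9

giving w = (1, 3, 2, 9, 6, 4, 5, 8, 7) via Δ²R.

|D(w)|=9, |Ess(w)|=4:

[(2, 2, 1), (4, 8, 3), (5, 5, 3), (8, 7, 6)]


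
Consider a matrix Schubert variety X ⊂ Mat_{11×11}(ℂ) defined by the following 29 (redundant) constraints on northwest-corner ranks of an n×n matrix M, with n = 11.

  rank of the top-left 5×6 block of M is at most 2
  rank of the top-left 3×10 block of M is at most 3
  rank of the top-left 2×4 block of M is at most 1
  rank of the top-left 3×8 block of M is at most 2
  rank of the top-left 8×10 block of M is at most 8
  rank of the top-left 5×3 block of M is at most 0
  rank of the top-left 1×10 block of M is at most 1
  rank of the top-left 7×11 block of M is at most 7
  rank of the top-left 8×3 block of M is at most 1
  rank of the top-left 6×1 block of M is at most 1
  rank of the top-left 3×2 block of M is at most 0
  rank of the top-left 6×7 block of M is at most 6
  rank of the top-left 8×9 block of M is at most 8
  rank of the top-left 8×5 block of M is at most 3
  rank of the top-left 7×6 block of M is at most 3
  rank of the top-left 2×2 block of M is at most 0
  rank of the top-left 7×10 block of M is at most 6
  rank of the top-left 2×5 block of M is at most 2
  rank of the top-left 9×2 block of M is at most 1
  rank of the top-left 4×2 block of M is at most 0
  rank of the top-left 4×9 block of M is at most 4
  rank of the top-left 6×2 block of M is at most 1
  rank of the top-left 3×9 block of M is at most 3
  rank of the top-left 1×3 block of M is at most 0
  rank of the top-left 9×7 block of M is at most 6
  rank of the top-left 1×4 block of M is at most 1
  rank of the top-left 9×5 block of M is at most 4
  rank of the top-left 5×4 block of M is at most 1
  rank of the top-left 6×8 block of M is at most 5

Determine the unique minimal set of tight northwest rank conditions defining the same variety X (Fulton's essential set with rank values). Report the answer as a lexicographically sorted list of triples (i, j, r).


Recovering R(i,j) via the rank-extension bound from the 29 conditions:

  row 1: 0  0  0  1  1  1  1  1  1  1  1
  row 2: 0  0  0  1  2  2  2  2  2  2  2
  row 3: 0  0  0  1  2  2  2  2  3  3  3
  row 4: 0  0  0  1  2  2  3  3  4  4  4
  row 5: 0  0  0  1  2  2  3  4  5  5  5
  row 6: 1  1  1  2  3  3  4  5  6  6  6
  row 7: 1  1  1  2  3  3  4  5  6  6  7
  row 8: 1  1  1  2  3  4  5  6  7  7  8
  row 9: 1  1  2  3  4  5  6  7  8  8  9
  row 10: 1  2  3  4  5  6  7  8  9  9  10
  row 11: 1  2  3  4  5  6  7  8  9  10  11

the unique w with this rank table is (4, 5, 9, 7, 8, 1, 11, 6, 3, 2, 10).

|D(w)|=27, |Ess(w)|=7:

[(3, 8, 2), (5, 3, 0), (5, 6, 2), (7, 6, 3), (7, 10, 6), (8, 3, 1), (9, 2, 1)]


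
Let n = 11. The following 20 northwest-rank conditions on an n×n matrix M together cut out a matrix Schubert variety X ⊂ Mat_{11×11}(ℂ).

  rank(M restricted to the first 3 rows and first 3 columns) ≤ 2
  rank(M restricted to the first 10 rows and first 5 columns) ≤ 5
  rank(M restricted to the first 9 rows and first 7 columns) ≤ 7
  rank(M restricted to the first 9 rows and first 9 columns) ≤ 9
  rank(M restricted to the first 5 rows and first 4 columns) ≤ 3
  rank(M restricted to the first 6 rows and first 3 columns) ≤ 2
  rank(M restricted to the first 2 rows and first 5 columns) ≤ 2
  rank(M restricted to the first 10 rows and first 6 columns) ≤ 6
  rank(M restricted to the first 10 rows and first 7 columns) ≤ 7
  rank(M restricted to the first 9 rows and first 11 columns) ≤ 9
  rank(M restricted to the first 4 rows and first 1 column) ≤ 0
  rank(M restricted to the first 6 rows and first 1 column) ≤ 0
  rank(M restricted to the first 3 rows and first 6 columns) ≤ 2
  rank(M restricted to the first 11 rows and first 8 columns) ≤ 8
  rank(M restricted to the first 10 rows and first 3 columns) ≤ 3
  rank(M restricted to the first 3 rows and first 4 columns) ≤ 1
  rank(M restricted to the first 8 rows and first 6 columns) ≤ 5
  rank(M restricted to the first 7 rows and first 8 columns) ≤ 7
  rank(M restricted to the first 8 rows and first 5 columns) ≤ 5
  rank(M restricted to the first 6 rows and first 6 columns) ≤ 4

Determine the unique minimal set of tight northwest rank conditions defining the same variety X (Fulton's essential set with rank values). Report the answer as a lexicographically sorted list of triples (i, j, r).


Propagating the 20 rank bounds to every northwest block:

  i=1: 0  1  1  1  1  1  1  1  1  1  1
  i=2: 0  1  1  1  2  2  2  2  2  2  2
  i=3: 0  1  1  1  2  2  3  3  3  3  3
  i=4: 0  1  2  2  3  3  4  4  4  4  4
  i=5: 0  1  2  3  4  4  5  5  5  5  5
  i=6: 0  1  2  3  4  4  5  6  6  6  6
  i=7: 1  2  3  4  5  5  6  7  7  7  7
  i=8: 1  2  3  4  5  5  6  7  8  8  8
  i=9: 1  2  3  4  5  6  7  8  9  9  9
  i=10: 1  2  3  4  5  6  7  8  9  10  10
  i=11: 1  2  3  4  5  6  7  8  9  10  11

so w = (2, 5, 7, 3, 4, 8, 1, 9, 6, 10, 11).

|D(w)|=13, |Ess(w)|=5:

[(3, 4, 1), (3, 6, 2), (6, 1, 0), (6, 6, 4), (8, 6, 5)]


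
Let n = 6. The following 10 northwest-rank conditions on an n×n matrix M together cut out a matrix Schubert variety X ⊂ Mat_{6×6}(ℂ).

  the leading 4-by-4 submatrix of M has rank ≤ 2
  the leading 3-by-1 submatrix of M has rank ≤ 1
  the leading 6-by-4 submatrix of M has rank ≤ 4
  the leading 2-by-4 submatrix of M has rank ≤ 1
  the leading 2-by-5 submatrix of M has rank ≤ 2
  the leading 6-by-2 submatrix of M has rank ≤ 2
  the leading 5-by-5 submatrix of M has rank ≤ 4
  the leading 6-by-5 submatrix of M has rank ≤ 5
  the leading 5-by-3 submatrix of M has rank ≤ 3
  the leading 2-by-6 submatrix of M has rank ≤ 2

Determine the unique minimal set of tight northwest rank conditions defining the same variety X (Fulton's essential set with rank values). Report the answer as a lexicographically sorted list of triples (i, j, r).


Propagating the 10 rank bounds to every northwest block:

  row 1: 1, 1, 1, 1, 1, 1
  row 2: 1, 1, 1, 1, 2, 2
  row 3: 1, 2, 2, 2, 3, 3
  row 4: 1, 2, 2, 2, 3, 4
  row 5: 1, 2, 3, 3, 4, 5
  row 6: 1, 2, 3, 4, 5, 6

hence w(1..6) = (1, 5, 2, 6, 3, 4).

Fulton essential set (2 of the 5 Rothe cells):

[(2, 4, 1), (4, 4, 2)]


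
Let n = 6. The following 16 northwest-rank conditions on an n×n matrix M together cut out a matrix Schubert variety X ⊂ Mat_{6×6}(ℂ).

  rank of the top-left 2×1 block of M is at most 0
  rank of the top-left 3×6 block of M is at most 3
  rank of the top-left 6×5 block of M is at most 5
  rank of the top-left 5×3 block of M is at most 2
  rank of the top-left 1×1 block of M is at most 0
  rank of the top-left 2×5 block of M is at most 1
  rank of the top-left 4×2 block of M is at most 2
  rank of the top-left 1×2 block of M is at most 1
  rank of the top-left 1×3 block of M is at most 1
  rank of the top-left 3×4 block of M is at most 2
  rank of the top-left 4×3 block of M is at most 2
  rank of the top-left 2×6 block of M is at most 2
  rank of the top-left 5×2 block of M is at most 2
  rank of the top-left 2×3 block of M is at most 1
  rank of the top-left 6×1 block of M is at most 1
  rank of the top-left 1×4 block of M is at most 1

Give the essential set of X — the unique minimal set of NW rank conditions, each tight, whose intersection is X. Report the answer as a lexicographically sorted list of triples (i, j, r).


Computing R[i][j] = min implied NW-rank bound (n=6, 16 conditions):

  R[1]: 0, 1, 1, 1, 1, 1
  R[2]: 0, 1, 1, 1, 1, 2
  R[3]: 1, 2, 2, 2, 2, 3
  R[4]: 1, 2, 2, 3, 3, 4
  R[5]: 1, 2, 2, 3, 4, 5
  R[6]: 1, 2, 3, 4, 5, 6

giving w = (2, 6, 1, 4, 5, 3) via Δ²R.

Rothe diagram D(w) (7 cells), 3 SE-corners (essential conditions):

[(2, 1, 0), (2, 5, 1), (5, 3, 2)]


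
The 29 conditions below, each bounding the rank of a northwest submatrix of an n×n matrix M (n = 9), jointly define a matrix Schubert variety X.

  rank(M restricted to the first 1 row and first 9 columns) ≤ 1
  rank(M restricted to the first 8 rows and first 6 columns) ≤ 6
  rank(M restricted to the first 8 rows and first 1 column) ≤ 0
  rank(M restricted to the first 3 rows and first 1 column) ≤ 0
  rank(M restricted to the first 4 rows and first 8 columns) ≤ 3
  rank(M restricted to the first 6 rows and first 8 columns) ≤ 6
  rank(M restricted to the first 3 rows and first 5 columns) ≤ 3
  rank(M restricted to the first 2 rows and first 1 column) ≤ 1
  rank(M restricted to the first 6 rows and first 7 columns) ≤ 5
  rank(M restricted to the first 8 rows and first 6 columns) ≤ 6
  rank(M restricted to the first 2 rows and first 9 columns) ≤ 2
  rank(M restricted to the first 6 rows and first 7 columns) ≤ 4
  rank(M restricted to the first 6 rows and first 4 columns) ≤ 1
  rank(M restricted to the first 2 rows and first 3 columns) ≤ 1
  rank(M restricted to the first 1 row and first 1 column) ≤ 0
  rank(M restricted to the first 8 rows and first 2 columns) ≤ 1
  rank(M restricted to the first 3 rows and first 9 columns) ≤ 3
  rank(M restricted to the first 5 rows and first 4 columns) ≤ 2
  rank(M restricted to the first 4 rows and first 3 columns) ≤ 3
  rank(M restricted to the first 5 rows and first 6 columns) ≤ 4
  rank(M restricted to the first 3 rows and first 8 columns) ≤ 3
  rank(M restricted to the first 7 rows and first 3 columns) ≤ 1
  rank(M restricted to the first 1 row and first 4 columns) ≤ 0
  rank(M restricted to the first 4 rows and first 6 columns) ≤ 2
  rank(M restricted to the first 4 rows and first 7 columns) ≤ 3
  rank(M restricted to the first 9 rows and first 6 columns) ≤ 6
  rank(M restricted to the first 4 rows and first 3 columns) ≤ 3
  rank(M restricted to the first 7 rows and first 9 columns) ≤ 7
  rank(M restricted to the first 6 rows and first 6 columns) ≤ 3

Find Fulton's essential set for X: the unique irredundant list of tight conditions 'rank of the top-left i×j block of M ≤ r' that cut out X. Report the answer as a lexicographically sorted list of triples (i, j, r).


Recovering R(i,j) via the rank-extension bound from the 29 conditions:

  row 1: 0, 0, 0, 0, 1, 1, 1, 1, 1
  row 2: 0, 1, 1, 1, 2, 2, 2, 2, 2
  row 3: 0, 1, 1, 1, 2, 2, 3, 3, 3
  row 4: 0, 1, 1, 1, 2, 2, 3, 3, 4
  row 5: 0, 1, 1, 1, 2, 3, 4, 4, 5
  row 6: 0, 1, 1, 1, 2, 3, 4, 5, 6
  row 7: 0, 1, 1, 2, 3, 4, 5, 6, 7
  row 8: 0, 1, 2, 3, 4, 5, 6, 7, 8
  row 9: 1, 2, 3, 4, 5, 6, 7, 8, 9

so w = (5, 2, 7, 9, 6, 8, 4, 3, 1).

ℓ(w)=23; the 6 essential cells (i,j,r):

[(1, 4, 0), (4, 6, 2), (4, 8, 3), (6, 4, 1), (7, 3, 1), (8, 1, 0)]


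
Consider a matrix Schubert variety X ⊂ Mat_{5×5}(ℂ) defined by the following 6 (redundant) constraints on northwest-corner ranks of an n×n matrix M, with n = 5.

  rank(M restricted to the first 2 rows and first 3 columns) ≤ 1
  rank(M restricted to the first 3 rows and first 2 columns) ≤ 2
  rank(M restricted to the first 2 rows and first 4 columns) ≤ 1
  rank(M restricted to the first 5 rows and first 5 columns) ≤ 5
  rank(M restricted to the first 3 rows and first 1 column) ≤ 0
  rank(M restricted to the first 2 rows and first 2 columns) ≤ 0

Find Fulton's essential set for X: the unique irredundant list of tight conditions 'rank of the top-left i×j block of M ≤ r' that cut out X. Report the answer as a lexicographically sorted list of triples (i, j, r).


The tightest implied rank at each (i,j), from the 6 conditions:

  row 1: 0  0  1  1  1
  row 2: 0  0  1  1  2
  row 3: 0  1  2  2  3
  row 4: 1  2  3  3  4
  row 5: 1  2  3  4  5

giving w = (3, 5, 2, 1, 4) via Δ²R.

Fulton essential set (3 of the 6 Rothe cells):

[(2, 2, 0), (2, 4, 1), (3, 1, 0)]


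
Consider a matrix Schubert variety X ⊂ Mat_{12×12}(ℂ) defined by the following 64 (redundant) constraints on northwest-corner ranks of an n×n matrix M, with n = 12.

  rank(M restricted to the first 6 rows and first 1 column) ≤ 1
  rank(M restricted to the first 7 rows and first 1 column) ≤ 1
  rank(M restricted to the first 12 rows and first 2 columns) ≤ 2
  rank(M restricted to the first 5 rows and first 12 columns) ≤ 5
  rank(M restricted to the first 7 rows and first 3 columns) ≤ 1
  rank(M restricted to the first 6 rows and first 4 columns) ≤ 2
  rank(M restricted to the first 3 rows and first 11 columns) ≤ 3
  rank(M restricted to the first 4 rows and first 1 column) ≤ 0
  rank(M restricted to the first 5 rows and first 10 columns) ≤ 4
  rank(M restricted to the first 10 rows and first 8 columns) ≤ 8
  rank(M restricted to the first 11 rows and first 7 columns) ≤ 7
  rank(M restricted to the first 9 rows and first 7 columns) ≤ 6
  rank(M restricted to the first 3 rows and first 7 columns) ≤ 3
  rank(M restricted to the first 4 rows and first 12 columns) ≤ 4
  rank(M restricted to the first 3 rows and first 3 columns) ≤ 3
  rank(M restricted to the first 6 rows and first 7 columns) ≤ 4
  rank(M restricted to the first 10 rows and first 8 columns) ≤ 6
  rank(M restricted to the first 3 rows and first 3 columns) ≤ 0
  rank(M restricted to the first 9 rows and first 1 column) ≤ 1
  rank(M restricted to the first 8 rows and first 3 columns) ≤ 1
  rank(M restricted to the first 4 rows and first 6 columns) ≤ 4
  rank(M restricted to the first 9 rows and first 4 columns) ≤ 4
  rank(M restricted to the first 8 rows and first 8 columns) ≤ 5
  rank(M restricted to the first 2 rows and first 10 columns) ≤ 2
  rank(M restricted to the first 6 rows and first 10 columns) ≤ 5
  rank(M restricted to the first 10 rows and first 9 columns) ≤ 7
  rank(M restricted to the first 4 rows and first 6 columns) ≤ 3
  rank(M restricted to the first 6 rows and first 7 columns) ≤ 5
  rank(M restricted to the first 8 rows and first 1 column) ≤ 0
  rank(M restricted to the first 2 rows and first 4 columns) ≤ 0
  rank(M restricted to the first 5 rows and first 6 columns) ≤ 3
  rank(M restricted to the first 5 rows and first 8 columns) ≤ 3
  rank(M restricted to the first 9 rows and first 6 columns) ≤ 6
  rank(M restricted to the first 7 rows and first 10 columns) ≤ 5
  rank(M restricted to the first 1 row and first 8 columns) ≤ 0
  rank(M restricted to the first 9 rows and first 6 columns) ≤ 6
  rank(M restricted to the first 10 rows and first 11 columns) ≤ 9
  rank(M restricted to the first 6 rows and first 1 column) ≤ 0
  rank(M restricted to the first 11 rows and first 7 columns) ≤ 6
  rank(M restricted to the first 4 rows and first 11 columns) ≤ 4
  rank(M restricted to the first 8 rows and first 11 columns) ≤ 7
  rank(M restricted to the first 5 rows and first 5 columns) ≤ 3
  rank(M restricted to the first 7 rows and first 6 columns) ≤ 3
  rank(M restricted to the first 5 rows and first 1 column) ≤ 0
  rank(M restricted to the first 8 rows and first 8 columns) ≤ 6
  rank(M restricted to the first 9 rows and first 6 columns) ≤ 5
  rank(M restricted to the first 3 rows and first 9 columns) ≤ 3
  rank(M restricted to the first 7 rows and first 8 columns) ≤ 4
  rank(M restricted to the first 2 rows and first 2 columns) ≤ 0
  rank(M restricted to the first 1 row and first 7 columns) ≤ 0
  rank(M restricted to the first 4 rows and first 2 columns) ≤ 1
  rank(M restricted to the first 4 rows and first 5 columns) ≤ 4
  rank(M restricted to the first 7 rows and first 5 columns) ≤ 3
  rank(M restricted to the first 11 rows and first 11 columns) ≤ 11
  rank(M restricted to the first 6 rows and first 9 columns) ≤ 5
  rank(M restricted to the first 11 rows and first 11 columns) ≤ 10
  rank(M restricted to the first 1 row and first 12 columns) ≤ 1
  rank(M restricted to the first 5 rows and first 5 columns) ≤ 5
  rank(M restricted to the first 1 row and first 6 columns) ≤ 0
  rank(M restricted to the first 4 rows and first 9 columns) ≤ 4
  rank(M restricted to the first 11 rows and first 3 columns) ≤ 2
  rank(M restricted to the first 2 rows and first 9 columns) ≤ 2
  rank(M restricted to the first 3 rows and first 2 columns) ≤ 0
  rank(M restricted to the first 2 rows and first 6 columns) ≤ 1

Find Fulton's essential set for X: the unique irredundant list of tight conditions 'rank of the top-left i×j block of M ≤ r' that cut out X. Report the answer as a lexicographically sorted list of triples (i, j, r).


Recovering R(i,j) via the rank-extension bound from the 64 conditions:

  i=1: 0  0  0  0  0  0  0  0  1  1  1  1
  i=2: 0  0  0  0  1  1  1  1  2  2  2  2
  i=3: 0  0  0  1  2  2  2  2  3  3  3  3
  i=4: 0  1  1  2  3  3  3  3  4  4  4  4
  i=5: 0  1  1  2  3  3  3  3  4  4  5  5
  i=6: 0  1  1  2  3  3  4  4  5  5  6  6
  i=7: 0  1  1  2  3  3  4  4  5  5  6  7
  i=8: 0  1  1  2  3  4  5  5  6  6  7  8
  i=9: 1  2  2  3  4  5  6  6  7  7  8  9
  i=10: 1  2  2  3  4  5  6  6  7  8  9  10
  i=11: 1  2  2  3  4  5  6  7  8  9  10  11
  i=12: 1  2  3  4  5  6  7  8  9  10  11  12

giving w = (9, 5, 4, 2, 11, 7, 12, 6, 1, 10, 8, 3) via Δ²R.

Fulton essential set (12 of the 35 Rothe cells):

[(1, 8, 0), (2, 4, 0), (3, 3, 0), (5, 8, 3), (5, 10, 4), (7, 6, 3), (7, 8, 4), (7, 10, 5), (8, 1, 0), (8, 3, 1), (10, 8, 6), (11, 3, 2)]


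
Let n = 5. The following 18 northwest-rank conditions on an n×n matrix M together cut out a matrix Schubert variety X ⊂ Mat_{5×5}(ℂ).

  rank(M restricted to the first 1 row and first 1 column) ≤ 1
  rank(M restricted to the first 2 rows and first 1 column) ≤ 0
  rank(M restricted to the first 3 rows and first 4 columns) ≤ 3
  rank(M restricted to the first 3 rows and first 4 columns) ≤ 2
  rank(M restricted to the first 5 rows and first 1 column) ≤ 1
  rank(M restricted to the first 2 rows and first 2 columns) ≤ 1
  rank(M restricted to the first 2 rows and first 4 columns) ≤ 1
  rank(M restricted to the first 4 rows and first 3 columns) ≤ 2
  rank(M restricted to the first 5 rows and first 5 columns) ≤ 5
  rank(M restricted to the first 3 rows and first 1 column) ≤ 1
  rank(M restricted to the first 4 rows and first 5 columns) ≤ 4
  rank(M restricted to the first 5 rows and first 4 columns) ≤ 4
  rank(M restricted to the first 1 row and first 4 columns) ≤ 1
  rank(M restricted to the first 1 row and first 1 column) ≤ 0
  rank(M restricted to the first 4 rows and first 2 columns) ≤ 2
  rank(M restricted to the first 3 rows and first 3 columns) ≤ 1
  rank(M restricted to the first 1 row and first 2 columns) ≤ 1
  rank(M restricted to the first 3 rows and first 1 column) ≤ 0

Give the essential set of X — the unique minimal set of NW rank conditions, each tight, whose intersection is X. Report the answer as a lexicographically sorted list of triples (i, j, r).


Computing R[i][j] = min implied NW-rank bound (n=5, 18 conditions):

  0, 1, 1, 1, 1
  0, 1, 1, 1, 2
  0, 1, 1, 2, 3
  1, 2, 2, 3, 4
  1, 2, 3, 4, 5

the unique w with this rank table is (2, 5, 4, 1, 3).

3 SE-corners of the 6-cell Rothe diagram give Ess(w):

[(2, 4, 1), (3, 1, 0), (3, 3, 1)]


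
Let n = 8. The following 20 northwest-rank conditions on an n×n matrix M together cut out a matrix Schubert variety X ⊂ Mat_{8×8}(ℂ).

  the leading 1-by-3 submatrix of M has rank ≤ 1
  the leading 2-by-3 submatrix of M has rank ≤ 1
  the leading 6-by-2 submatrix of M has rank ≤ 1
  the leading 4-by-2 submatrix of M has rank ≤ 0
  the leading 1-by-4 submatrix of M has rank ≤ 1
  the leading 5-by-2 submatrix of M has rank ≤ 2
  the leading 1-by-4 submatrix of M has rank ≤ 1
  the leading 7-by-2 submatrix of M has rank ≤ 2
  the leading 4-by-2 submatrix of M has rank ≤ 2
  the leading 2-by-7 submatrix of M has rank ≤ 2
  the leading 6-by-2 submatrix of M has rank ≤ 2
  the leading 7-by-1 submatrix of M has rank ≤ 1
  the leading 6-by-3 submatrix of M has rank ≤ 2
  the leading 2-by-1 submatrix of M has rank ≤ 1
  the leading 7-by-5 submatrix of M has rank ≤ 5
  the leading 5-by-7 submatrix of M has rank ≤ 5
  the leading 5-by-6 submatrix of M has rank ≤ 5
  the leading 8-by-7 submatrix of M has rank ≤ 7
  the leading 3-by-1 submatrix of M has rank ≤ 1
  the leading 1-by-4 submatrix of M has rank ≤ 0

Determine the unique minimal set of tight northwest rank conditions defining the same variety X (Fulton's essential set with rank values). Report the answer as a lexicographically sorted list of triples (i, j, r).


The tightest implied rank at each (i,j), from the 20 conditions:

  i=1: 0 | 0 | 0 | 0 | 1 | 1 | 1 | 1
  i=2: 0 | 0 | 1 | 1 | 2 | 2 | 2 | 2
  i=3: 0 | 0 | 1 | 2 | 3 | 3 | 3 | 3
  i=4: 0 | 0 | 1 | 2 | 3 | 4 | 4 | 4
  i=5: 1 | 1 | 2 | 3 | 4 | 5 | 5 | 5
  i=6: 1 | 1 | 2 | 3 | 4 | 5 | 6 | 6
  i=7: 1 | 2 | 3 | 4 | 5 | 6 | 7 | 7
  i=8: 1 | 2 | 3 | 4 | 5 | 6 | 7 | 8

reading off 1-entries of Δ²R: w = (5, 3, 4, 6, 1, 7, 2, 8).

ℓ(w)=11; the 3 essential cells (i,j,r):

[(1, 4, 0), (4, 2, 0), (6, 2, 1)]


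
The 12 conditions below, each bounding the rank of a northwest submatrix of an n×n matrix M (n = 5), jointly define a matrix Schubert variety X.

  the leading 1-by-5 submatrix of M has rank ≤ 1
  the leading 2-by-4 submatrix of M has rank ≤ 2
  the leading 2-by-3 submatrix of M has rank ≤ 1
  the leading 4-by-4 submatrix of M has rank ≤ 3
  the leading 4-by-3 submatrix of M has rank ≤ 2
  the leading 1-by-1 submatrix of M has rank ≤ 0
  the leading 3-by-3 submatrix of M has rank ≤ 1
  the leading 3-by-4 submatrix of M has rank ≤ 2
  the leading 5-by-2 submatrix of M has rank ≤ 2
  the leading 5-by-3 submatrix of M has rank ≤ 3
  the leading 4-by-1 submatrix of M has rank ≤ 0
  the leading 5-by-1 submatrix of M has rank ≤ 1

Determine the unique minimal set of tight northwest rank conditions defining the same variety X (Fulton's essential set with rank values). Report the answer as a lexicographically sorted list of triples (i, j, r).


The tightest implied rank at each (i,j), from the 12 conditions:

  i=1: 0 | 1 | 1 | 1 | 1
  i=2: 0 | 1 | 1 | 2 | 2
  i=3: 0 | 1 | 1 | 2 | 3
  i=4: 0 | 1 | 2 | 3 | 4
  i=5: 1 | 2 | 3 | 4 | 5

so w = (2, 4, 5, 3, 1).

|D(w)|=6, |Ess(w)|=2:

[(3, 3, 1), (4, 1, 0)]


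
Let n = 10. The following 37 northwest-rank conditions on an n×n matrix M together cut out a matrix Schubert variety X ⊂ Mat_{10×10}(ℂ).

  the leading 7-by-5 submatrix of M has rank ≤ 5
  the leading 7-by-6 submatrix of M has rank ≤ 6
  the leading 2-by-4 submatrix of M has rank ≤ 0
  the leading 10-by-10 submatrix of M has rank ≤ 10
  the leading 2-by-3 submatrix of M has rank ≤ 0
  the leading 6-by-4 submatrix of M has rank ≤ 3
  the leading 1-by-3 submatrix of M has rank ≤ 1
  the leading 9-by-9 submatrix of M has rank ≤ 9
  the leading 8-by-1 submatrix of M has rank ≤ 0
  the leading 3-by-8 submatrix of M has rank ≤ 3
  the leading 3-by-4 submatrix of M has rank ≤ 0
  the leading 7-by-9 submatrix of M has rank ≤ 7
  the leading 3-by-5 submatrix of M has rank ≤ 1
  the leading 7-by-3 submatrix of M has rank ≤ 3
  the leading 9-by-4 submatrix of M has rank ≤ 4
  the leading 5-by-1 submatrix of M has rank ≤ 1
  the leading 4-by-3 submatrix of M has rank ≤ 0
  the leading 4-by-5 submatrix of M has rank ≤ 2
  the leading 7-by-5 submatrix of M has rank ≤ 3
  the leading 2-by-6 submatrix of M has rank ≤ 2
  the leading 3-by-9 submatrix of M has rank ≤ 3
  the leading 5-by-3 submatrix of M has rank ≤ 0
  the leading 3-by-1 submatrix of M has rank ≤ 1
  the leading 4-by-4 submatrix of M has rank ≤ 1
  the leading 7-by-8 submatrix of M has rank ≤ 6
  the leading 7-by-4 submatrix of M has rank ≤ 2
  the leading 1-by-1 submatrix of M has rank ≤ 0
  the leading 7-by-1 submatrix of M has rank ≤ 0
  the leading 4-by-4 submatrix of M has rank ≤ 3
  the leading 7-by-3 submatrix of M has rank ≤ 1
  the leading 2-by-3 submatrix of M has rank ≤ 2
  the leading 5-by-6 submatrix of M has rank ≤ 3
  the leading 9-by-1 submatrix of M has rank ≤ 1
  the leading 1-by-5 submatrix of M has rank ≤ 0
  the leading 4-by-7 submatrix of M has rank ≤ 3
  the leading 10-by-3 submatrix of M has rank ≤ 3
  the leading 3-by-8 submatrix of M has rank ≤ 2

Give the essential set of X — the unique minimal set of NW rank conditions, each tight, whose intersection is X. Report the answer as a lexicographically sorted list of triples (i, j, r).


Reconstructing r_w from the 37 given conditions:

  0 | 0 | 0 | 0 | 0 | 1 | 1 | 1 | 1 | 1
  0 | 0 | 0 | 0 | 1 | 2 | 2 | 2 | 2 | 2
  0 | 0 | 0 | 0 | 1 | 2 | 2 | 2 | 3 | 3
  0 | 0 | 0 | 1 | 2 | 3 | 3 | 3 | 4 | 4
  0 | 0 | 0 | 1 | 2 | 3 | 4 | 4 | 5 | 5
  0 | 1 | 1 | 2 | 3 | 4 | 5 | 5 | 6 | 6
  0 | 1 | 1 | 2 | 3 | 4 | 5 | 6 | 7 | 7
  0 | 1 | 2 | 3 | 4 | 5 | 6 | 7 | 8 | 8
  1 | 2 | 3 | 4 | 5 | 6 | 7 | 8 | 9 | 9
  1 | 2 | 3 | 4 | 5 | 6 | 7 | 8 | 9 | 10

second differences of R give the permutation w = (6, 5, 9, 4, 7, 2, 8, 3, 1, 10).

D(w) has 25 cells with 6 SE-corners; essential set:

[(1, 5, 0), (3, 4, 0), (3, 8, 2), (5, 3, 0), (7, 3, 1), (8, 1, 0)]


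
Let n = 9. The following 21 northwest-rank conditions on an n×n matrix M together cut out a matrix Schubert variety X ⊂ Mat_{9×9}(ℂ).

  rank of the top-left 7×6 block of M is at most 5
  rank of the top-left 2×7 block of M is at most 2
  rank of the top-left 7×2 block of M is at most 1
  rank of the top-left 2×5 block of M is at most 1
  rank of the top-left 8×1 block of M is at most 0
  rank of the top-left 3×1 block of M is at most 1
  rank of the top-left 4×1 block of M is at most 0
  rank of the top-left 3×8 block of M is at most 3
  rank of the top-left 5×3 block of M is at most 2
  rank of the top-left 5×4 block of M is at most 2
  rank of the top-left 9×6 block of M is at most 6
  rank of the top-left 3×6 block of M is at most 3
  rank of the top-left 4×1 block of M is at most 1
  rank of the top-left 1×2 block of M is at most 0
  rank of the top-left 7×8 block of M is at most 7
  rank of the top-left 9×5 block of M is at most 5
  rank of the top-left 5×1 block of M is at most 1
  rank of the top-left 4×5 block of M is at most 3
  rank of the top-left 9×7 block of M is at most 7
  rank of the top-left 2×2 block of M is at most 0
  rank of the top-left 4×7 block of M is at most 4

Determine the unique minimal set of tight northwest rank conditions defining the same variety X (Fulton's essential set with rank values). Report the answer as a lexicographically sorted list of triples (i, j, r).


The tightest implied rank at each (i,j), from the 21 conditions:

  i=1: 0, 0, 1, 1, 1, 1, 1, 1, 1
  i=2: 0, 0, 1, 1, 1, 2, 2, 2, 2
  i=3: 0, 1, 2, 2, 2, 3, 3, 3, 3
  i=4: 0, 1, 2, 2, 3, 4, 4, 4, 4
  i=5: 0, 1, 2, 2, 3, 4, 5, 5, 5
  i=6: 0, 1, 2, 3, 4, 5, 6, 6, 6
  i=7: 0, 1, 2, 3, 4, 5, 6, 7, 7
  i=8: 0, 1, 2, 3, 4, 5, 6, 7, 8
  i=9: 1, 2, 3, 4, 5, 6, 7, 8, 9

the unique w with this rank table is (3, 6, 2, 5, 7, 4, 8, 9, 1).

|D(w)|=14, |Ess(w)|=4:

[(2, 2, 0), (2, 5, 1), (5, 4, 2), (8, 1, 0)]


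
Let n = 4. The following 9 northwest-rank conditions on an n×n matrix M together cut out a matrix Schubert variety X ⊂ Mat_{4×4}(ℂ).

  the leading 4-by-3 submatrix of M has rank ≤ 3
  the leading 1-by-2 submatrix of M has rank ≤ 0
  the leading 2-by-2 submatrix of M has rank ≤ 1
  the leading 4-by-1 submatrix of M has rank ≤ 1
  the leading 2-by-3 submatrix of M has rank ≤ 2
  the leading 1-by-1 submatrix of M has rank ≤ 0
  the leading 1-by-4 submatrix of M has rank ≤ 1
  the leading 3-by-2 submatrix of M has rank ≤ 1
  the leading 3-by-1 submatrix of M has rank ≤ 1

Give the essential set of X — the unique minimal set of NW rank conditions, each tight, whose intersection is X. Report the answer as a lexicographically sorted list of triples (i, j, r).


The tightest implied rank at each (i,j), from the 9 conditions:

  row 1: 0 0 1 1
  row 2: 1 1 2 2
  row 3: 1 1 2 3
  row 4: 1 2 3 4

hence w(1..4) = (3, 1, 4, 2).

ℓ(w)=3; the 2 essential cells (i,j,r):

[(1, 2, 0), (3, 2, 1)]


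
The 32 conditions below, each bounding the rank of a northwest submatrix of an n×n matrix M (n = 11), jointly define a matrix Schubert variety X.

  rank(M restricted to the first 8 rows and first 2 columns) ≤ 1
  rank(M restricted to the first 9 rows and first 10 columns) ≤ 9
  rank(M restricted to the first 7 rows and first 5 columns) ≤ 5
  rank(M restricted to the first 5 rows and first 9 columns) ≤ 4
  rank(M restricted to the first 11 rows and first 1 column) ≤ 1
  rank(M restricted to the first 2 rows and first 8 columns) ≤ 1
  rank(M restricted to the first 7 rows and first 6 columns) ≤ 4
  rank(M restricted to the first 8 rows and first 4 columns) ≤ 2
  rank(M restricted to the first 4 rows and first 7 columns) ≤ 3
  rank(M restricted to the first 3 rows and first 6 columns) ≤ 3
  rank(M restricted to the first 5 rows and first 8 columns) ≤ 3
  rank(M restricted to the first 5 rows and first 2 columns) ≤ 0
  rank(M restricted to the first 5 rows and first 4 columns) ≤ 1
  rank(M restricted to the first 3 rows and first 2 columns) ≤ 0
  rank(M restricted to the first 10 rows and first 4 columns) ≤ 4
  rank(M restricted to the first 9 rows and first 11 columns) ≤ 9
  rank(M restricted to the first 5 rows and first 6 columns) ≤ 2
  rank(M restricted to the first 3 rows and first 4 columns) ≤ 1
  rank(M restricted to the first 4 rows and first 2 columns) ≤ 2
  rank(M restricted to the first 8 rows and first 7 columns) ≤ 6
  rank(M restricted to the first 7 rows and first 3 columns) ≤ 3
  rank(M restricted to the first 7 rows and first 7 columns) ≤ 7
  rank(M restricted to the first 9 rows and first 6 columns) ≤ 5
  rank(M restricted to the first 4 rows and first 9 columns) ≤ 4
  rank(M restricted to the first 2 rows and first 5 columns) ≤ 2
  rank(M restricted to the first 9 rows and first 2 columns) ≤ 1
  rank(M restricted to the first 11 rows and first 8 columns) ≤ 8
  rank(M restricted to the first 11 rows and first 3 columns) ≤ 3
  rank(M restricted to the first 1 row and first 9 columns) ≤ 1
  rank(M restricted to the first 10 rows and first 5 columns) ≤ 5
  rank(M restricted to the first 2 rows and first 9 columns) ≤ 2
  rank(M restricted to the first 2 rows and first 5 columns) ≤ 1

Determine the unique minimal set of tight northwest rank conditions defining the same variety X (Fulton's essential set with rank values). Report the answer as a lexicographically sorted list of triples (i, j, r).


Propagating the 32 rank bounds to every northwest block:

  0 0 1 1 1 1 1 1 1 1 1
  0 0 1 1 1 1 1 1 2 2 2
  0 0 1 1 2 2 2 2 3 3 3
  0 0 1 1 2 2 3 3 4 4 4
  0 0 1 1 2 2 3 3 4 5 5
  1 1 2 2 3 3 4 4 5 6 6
  1 1 2 2 3 4 5 5 6 7 7
  1 1 2 2 3 4 5 6 7 8 8
  1 1 2 3 4 5 6 7 8 9 9
  1 2 3 4 5 6 7 8 9 10 10
  1 2 3 4 5 6 7 8 9 10 11

so w = (3, 9, 5, 7, 10, 1, 6, 8, 4, 2, 11).

|D(w)|=26, |Ess(w)|=7:

[(2, 8, 1), (5, 2, 0), (5, 4, 1), (5, 6, 2), (5, 8, 3), (8, 4, 2), (9, 2, 1)]


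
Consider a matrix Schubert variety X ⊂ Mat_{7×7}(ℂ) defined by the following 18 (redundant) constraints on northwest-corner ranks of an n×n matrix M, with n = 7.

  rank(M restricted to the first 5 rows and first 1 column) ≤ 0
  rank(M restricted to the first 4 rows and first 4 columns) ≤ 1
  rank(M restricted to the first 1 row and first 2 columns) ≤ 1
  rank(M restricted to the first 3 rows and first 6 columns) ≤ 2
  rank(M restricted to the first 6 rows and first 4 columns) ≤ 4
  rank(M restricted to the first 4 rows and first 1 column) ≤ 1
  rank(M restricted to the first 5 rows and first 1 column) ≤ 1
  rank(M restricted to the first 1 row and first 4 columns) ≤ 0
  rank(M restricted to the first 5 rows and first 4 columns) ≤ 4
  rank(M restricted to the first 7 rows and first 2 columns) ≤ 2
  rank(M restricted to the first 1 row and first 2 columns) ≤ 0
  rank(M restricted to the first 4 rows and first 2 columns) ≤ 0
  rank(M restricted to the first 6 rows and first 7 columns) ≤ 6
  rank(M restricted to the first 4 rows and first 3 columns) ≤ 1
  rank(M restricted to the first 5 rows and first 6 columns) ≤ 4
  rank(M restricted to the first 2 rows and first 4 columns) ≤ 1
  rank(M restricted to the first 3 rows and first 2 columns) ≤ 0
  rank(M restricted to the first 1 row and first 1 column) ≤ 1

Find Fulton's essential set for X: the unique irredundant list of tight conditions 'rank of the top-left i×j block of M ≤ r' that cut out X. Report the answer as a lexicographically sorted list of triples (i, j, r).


Recovering R(i,j) via the rank-extension bound from the 18 conditions:

  R[1]: 0 | 0 | 0 | 0 | 1 | 1 | 1
  R[2]: 0 | 0 | 1 | 1 | 2 | 2 | 2
  R[3]: 0 | 0 | 1 | 1 | 2 | 2 | 3
  R[4]: 0 | 0 | 1 | 1 | 2 | 3 | 4
  R[5]: 0 | 1 | 2 | 2 | 3 | 4 | 5
  R[6]: 1 | 2 | 3 | 3 | 4 | 5 | 6
  R[7]: 1 | 2 | 3 | 4 | 5 | 6 | 7

second differences of R give the permutation w = (5, 3, 7, 6, 2, 1, 4).

|D(w)|=14, |Ess(w)|=5:

[(1, 4, 0), (3, 6, 2), (4, 2, 0), (4, 4, 1), (5, 1, 0)]
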